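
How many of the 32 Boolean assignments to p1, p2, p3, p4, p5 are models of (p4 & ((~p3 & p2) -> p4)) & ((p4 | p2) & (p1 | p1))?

8

Initial set: {((p4 & ((~p3 & p2) -> p4)) & ((p4 | p2) & (p1 | p1)))}.
((p4 & ((~p3 & p2) -> p4)) & ((p4 | p2) & (p1 | p1))): α-rule — add (p4 & ((~p3 & p2) -> p4)), ((p4 | p2) & (p1 | p1)).
(p4 & ((~p3 & p2) -> p4)): α-rule — add p4, ((~p3 & p2) -> p4).
((p4 | p2) & (p1 | p1)): α-rule — add (p4 | p2), (p1 | p1).
((~p3 & p2) -> p4): β-rule — branch into ~(~p3 & p2)  //  p4.
  branch 1 (add ~(~p3 & p2)):
    (p4 | p2): β-rule — branch into p4  //  p2.
      branch 1.1 (add p4):
        (p1 | p1): β-rule — branch into p1  //  p1.
          branch 1.1.1 (add p1):
            ~(~p3 & p2): β-rule — branch into ~~p3  //  ~p2.
              branch 1.1.1.1 (add ~~p3):
                ○ open, literals {p1=T, p3=T, p4=T}.
              branch 1.1.1.2 (add ~p2):
                ○ open, literals {p1=T, p2=F, p4=T}.
          branch 1.1.2 (add p1):
            ~(~p3 & p2): β-rule — branch into ~~p3  //  ~p2.
              branch 1.1.2.1 (add ~~p3):
                ○ open, literals {p1=T, p3=T, p4=T}.
              branch 1.1.2.2 (add ~p2):
                ○ open, literals {p1=T, p2=F, p4=T}.
      branch 1.2 (add p2):
        (p1 | p1): β-rule — branch into p1  //  p1.
          branch 1.2.1 (add p1):
            ~(~p3 & p2): β-rule — branch into ~~p3  //  ~p2.
              branch 1.2.1.1 (add ~~p3):
                ○ open, literals {p1=T, p2=T, p3=T, p4=T}.
              branch 1.2.1.2 (add ~p2):
                × closes — contains both p2 and ~p2.
          branch 1.2.2 (add p1):
            ~(~p3 & p2): β-rule — branch into ~~p3  //  ~p2.
              branch 1.2.2.1 (add ~~p3):
                ○ open, literals {p1=T, p2=T, p3=T, p4=T}.
              branch 1.2.2.2 (add ~p2):
                × closes — contains both p2 and ~p2.
  branch 2 (add p4):
    (p4 | p2): β-rule — branch into p4  //  p2.
      branch 2.1 (add p4):
        (p1 | p1): β-rule — branch into p1  //  p1.
          branch 2.1.1 (add p1):
            ○ open, literals {p1=T, p4=T}.
          branch 2.1.2 (add p1):
            ○ open, literals {p1=T, p4=T}.
      branch 2.2 (add p2):
        (p1 | p1): β-rule — branch into p1  //  p1.
          branch 2.2.1 (add p1):
            ○ open, literals {p1=T, p2=T, p4=T}.
          branch 2.2.2 (add p1):
            ○ open, literals {p1=T, p2=T, p4=T}.
2 branches closed, 10 open.
Each open branch fixes some atoms; the unmentioned ones are free. Counting distinct full assignments: branch {p1=T, p3=T, p4=T} (p2, p5) contributes 4 new; branch {p1=T, p2=F, p4=T} (p3, p5) contributes 2 new; branch {p1=T, p3=T, p4=T} (p2, p5) contributes 0 new; branch {p1=T, p2=F, p4=T} (p3, p5) contributes 0 new; branch {p1=T, p2=T, p3=T, p4=T} (p5) contributes 0 new; branch {p1=T, p2=T, p3=T, p4=T} (p5) contributes 0 new; branch {p1=T, p4=T} (p2, p3, p5) contributes 2 new; branch {p1=T, p4=T} (p2, p3, p5) contributes 0 new; branch {p1=T, p2=T, p4=T} (p3, p5) contributes 0 new; branch {p1=T, p2=T, p4=T} (p3, p5) contributes 0 new. Total: 8.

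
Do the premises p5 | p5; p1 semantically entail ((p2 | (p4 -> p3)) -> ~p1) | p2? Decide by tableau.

No

Initial set: {T (p5 | p5); T p1; F (((p2 | (p4 -> p3)) -> ~p1) | p2)}.
F (((p2 | (p4 -> p3)) -> ~p1) | p2): α-rule — add F ((p2 | (p4 -> p3)) -> ~p1), F p2.
F ((p2 | (p4 -> p3)) -> ~p1): α-rule — add T (p2 | (p4 -> p3)), F ~p1.
T (p5 | p5): β-rule — branch into T p5  //  T p5.
  branch 1 (add T p5):
    T (p2 | (p4 -> p3)): β-rule — branch into T p2  //  T (p4 -> p3).
      branch 1.1 (add T p2):
        × closes — contains both p2 and ~p2.
      branch 1.2 (add T (p4 -> p3)):
        T (p4 -> p3): β-rule — branch into F p4  //  T p3.
          branch 1.2.1 (add F p4):
            ○ open, literals {p1=true, p2=false, p4=false, p5=true}.
          branch 1.2.2 (add T p3):
            ○ open, literals {p1=true, p2=false, p3=true, p5=true}.
  branch 2 (add T p5):
    T (p2 | (p4 -> p3)): β-rule — branch into T p2  //  T (p4 -> p3).
      branch 2.1 (add T p2):
        × closes — contains both p2 and ~p2.
      branch 2.2 (add T (p4 -> p3)):
        T (p4 -> p3): β-rule — branch into F p4  //  T p3.
          branch 2.2.1 (add F p4):
            ○ open, literals {p1=true, p2=false, p4=false, p5=true}.
          branch 2.2.2 (add T p3):
            ○ open, literals {p1=true, p2=false, p3=true, p5=true}.
2 branches closed, 4 open.
An open branch gives a countermodel: p1=true, p2=false, p4=false, p5=true (unmentioned atoms arbitrary); the premises hold there but the conclusion fails.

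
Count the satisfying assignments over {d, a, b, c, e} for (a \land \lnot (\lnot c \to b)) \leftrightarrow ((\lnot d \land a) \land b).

Initial set: {T ((a \land \lnot (\lnot c \to b)) \leftrightarrow ((\lnot d \land a) \land b))}.
T ((a \land \lnot (\lnot c \to b)) \leftrightarrow ((\lnot d \land a) \land b)): β-rule — branch into T (a \land \lnot (\lnot c \to b)), T ((\lnot d \land a) \land b)  //  F (a \land \lnot (\lnot c \to b)), F ((\lnot d \land a) \land b).
  branch 1 (add T (a \land \lnot (\lnot c \to b)), T ((\lnot d \land a) \land b)):
    T (a \land \lnot (\lnot c \to b)): α-rule — add T a, T \lnot (\lnot c \to b).
    T ((\lnot d \land a) \land b): α-rule — add T (\lnot d \land a), T b.
    T \lnot (\lnot c \to b): α-rule — add T \lnot c, F b.
    × closes — contains both b and \lnot b.
  branch 2 (add F (a \land \lnot (\lnot c \to b)), F ((\lnot d \land a) \land b)):
    F (a \land \lnot (\lnot c \to b)): β-rule — branch into F a  //  F \lnot (\lnot c \to b).
      branch 2.1 (add F a):
        F ((\lnot d \land a) \land b): β-rule — branch into F (\lnot d \land a)  //  F b.
          branch 2.1.1 (add F (\lnot d \land a)):
            F (\lnot d \land a): β-rule — branch into F \lnot d  //  F a.
              branch 2.1.1.1 (add F \lnot d):
                ○ open, literals {a=0, d=1}.
              branch 2.1.1.2 (add F a):
                ○ open, literals {a=0}.
          branch 2.1.2 (add F b):
            ○ open, literals {a=0, b=0}.
      branch 2.2 (add F \lnot (\lnot c \to b)):
        F ((\lnot d \land a) \land b): β-rule — branch into F (\lnot d \land a)  //  F b.
          branch 2.2.1 (add F (\lnot d \land a)):
            F \lnot (\lnot c \to b): β-rule — branch into F \lnot c  //  T b.
              branch 2.2.1.1 (add F \lnot c):
                F (\lnot d \land a): β-rule — branch into F \lnot d  //  F a.
                  branch 2.2.1.1.1 (add F \lnot d):
                    ○ open, literals {c=1, d=1}.
                  branch 2.2.1.1.2 (add F a):
                    ○ open, literals {a=0, c=1}.
              branch 2.2.1.2 (add T b):
                F (\lnot d \land a): β-rule — branch into F \lnot d  //  F a.
                  branch 2.2.1.2.1 (add F \lnot d):
                    ○ open, literals {b=1, d=1}.
                  branch 2.2.1.2.2 (add F a):
                    ○ open, literals {a=0, b=1}.
          branch 2.2.2 (add F b):
            F \lnot (\lnot c \to b): β-rule — branch into F \lnot c  //  T b.
              branch 2.2.2.1 (add F \lnot c):
                ○ open, literals {b=0, c=1}.
              branch 2.2.2.2 (add T b):
                × closes — contains both b and \lnot b.
2 branches closed, 8 open.
Each open branch fixes some atoms; the unmentioned ones are free. Counting distinct full assignments: branch {a=0, d=1} (b, c, e) contributes 8 new; branch {a=0} (d, b, c, e) contributes 8 new; branch {a=0, b=0} (d, c, e) contributes 0 new; branch {c=1, d=1} (a, b, e) contributes 4 new; branch {a=0, c=1} (d, b, e) contributes 0 new; branch {b=1, d=1} (a, c, e) contributes 2 new; branch {a=0, b=1} (d, c, e) contributes 0 new; branch {b=0, c=1} (d, a, e) contributes 2 new. Total: 24.

24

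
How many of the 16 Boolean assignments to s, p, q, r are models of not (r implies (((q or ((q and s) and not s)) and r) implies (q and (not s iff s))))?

4

Initial set: {not (r implies (((q or ((q and s) and not s)) and r) implies (q and (not s iff s))))}.
not (r implies (((q or ((q and s) and not s)) and r) implies (q and (not s iff s)))): α-rule — add r, not (((q or ((q and s) and not s)) and r) implies (q and (not s iff s))).
not (((q or ((q and s) and not s)) and r) implies (q and (not s iff s))): α-rule — add ((q or ((q and s) and not s)) and r), not (q and (not s iff s)).
((q or ((q and s) and not s)) and r): α-rule — add (q or ((q and s) and not s)), r.
not (q and (not s iff s)): β-rule — branch into not q  //  not (not s iff s).
  branch 1 (add not q):
    (q or ((q and s) and not s)): β-rule — branch into q  //  ((q and s) and not s).
      branch 1.1 (add q):
        × closes — contains both q and not q.
      branch 1.2 (add ((q and s) and not s)):
        ((q and s) and not s): α-rule — add (q and s), not s.
        (q and s): α-rule — add q, s.
        × closes — contains both q and not q.
  branch 2 (add not (not s iff s)):
    (q or ((q and s) and not s)): β-rule — branch into q  //  ((q and s) and not s).
      branch 2.1 (add q):
        not (not s iff s): β-rule — branch into not s, not s  //  not not s, s.
          branch 2.1.1 (add not s, not s):
            ○ open, literals {q=1, r=1, s=0}.
          branch 2.1.2 (add not not s, s):
            ○ open, literals {q=1, r=1, s=1}.
      branch 2.2 (add ((q and s) and not s)):
        ((q and s) and not s): α-rule — add (q and s), not s.
        (q and s): α-rule — add q, s.
        × closes — contains both s and not s.
3 branches closed, 2 open.
Each open branch fixes some atoms; the unmentioned ones are free. Counting distinct full assignments: branch {q=1, r=1, s=0} (p) contributes 2 new; branch {q=1, r=1, s=1} (p) contributes 2 new. Total: 4.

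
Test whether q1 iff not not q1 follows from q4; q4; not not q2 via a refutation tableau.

Initial set: {q4; q4; not not q2; not (q1 iff not not q1)}.
not not q2: drop double negation, giving q2.
not (q1 iff not not q1): β-rule — branch into q1, not not not q1  //  not q1, not not q1.
  branch 1 (add q1, not not not q1):
    not not not q1: drop double negation, giving not q1.
    × closes — contains both q1 and not q1.
  branch 2 (add not q1, not not q1):
    not not q1: drop double negation, giving q1.
    × closes — contains both q1 and not q1.
All 2 branches close.
Every branch closed, so the premises entail the conclusion.

Yes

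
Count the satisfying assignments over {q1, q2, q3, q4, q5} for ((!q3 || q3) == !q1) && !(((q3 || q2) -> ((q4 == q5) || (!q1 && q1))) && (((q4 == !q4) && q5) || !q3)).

10

Initial set: {(((!q3 || q3) == !q1) && !(((q3 || q2) -> ((q4 == q5) || (!q1 && q1))) && (((q4 == !q4) && q5) || !q3)))}.
(((!q3 || q3) == !q1) && !(((q3 || q2) -> ((q4 == q5) || (!q1 && q1))) && (((q4 == !q4) && q5) || !q3))): α-rule — add ((!q3 || q3) == !q1), !(((q3 || q2) -> ((q4 == q5) || (!q1 && q1))) && (((q4 == !q4) && q5) || !q3)).
((!q3 || q3) == !q1): β-rule — branch into (!q3 || q3), !q1  //  !(!q3 || q3), !!q1.
  branch 1 (add (!q3 || q3), !q1):
    !(((q3 || q2) -> ((q4 == q5) || (!q1 && q1))) && (((q4 == !q4) && q5) || !q3)): β-rule — branch into !((q3 || q2) -> ((q4 == q5) || (!q1 && q1)))  //  !(((q4 == !q4) && q5) || !q3).
      branch 1.1 (add !((q3 || q2) -> ((q4 == q5) || (!q1 && q1)))):
        !((q3 || q2) -> ((q4 == q5) || (!q1 && q1))): α-rule — add (q3 || q2), !((q4 == q5) || (!q1 && q1)).
        !((q4 == q5) || (!q1 && q1)): α-rule — add !(q4 == q5), !(!q1 && q1).
        (!q3 || q3): β-rule — branch into !q3  //  q3.
          branch 1.1.1 (add !q3):
            (q3 || q2): β-rule — branch into q3  //  q2.
              branch 1.1.1.1 (add q3):
                × closes — contains both q3 and !q3.
              branch 1.1.1.2 (add q2):
                !(q4 == q5): β-rule — branch into q4, !q5  //  !q4, q5.
                  branch 1.1.1.2.1 (add q4, !q5):
                    !(!q1 && q1): β-rule — branch into !!q1  //  !q1.
                      branch 1.1.1.2.1.1 (add !!q1):
                        × closes — contains both q1 and !q1.
                      branch 1.1.1.2.1.2 (add !q1):
                        ○ open, literals {q1=0, q2=1, q3=0, q4=1, q5=0}.
                  branch 1.1.1.2.2 (add !q4, q5):
                    !(!q1 && q1): β-rule — branch into !!q1  //  !q1.
                      branch 1.1.1.2.2.1 (add !!q1):
                        × closes — contains both q1 and !q1.
                      branch 1.1.1.2.2.2 (add !q1):
                        ○ open, literals {q1=0, q2=1, q3=0, q4=0, q5=1}.
          branch 1.1.2 (add q3):
            (q3 || q2): β-rule — branch into q3  //  q2.
              branch 1.1.2.1 (add q3):
                !(q4 == q5): β-rule — branch into q4, !q5  //  !q4, q5.
                  branch 1.1.2.1.1 (add q4, !q5):
                    !(!q1 && q1): β-rule — branch into !!q1  //  !q1.
                      branch 1.1.2.1.1.1 (add !!q1):
                        × closes — contains both q1 and !q1.
                      branch 1.1.2.1.1.2 (add !q1):
                        ○ open, literals {q1=0, q3=1, q4=1, q5=0}.
                  branch 1.1.2.1.2 (add !q4, q5):
                    !(!q1 && q1): β-rule — branch into !!q1  //  !q1.
                      branch 1.1.2.1.2.1 (add !!q1):
                        × closes — contains both q1 and !q1.
                      branch 1.1.2.1.2.2 (add !q1):
                        ○ open, literals {q1=0, q3=1, q4=0, q5=1}.
              branch 1.1.2.2 (add q2):
                !(q4 == q5): β-rule — branch into q4, !q5  //  !q4, q5.
                  branch 1.1.2.2.1 (add q4, !q5):
                    !(!q1 && q1): β-rule — branch into !!q1  //  !q1.
                      branch 1.1.2.2.1.1 (add !!q1):
                        × closes — contains both q1 and !q1.
                      branch 1.1.2.2.1.2 (add !q1):
                        ○ open, literals {q1=0, q2=1, q3=1, q4=1, q5=0}.
                  branch 1.1.2.2.2 (add !q4, q5):
                    !(!q1 && q1): β-rule — branch into !!q1  //  !q1.
                      branch 1.1.2.2.2.1 (add !!q1):
                        × closes — contains both q1 and !q1.
                      branch 1.1.2.2.2.2 (add !q1):
                        ○ open, literals {q1=0, q2=1, q3=1, q4=0, q5=1}.
      branch 1.2 (add !(((q4 == !q4) && q5) || !q3)):
        !(((q4 == !q4) && q5) || !q3): α-rule — add !((q4 == !q4) && q5), !!q3.
        (!q3 || q3): β-rule — branch into !q3  //  q3.
          branch 1.2.1 (add !q3):
            × closes — contains both q3 and !q3.
          branch 1.2.2 (add q3):
            !((q4 == !q4) && q5): β-rule — branch into !(q4 == !q4)  //  !q5.
              branch 1.2.2.1 (add !(q4 == !q4)):
                !(q4 == !q4): β-rule — branch into q4, !!q4  //  !q4, !q4.
                  branch 1.2.2.1.1 (add q4, !!q4):
                    ○ open, literals {q1=0, q3=1, q4=1}.
                  branch 1.2.2.1.2 (add !q4, !q4):
                    ○ open, literals {q1=0, q3=1, q4=0}.
              branch 1.2.2.2 (add !q5):
                ○ open, literals {q1=0, q3=1, q5=0}.
  branch 2 (add !(!q3 || q3), !!q1):
    !(!q3 || q3): α-rule — add !!q3, !q3.
    × closes — contains both q3 and !q3.
9 branches closed, 9 open.
Each open branch fixes some atoms; the unmentioned ones are free. Counting distinct full assignments: branch {q1=0, q2=1, q3=0, q4=1, q5=0} (none free) contributes 1 new; branch {q1=0, q2=1, q3=0, q4=0, q5=1} (none free) contributes 1 new; branch {q1=0, q3=1, q4=1, q5=0} (q2) contributes 2 new; branch {q1=0, q3=1, q4=0, q5=1} (q2) contributes 2 new; branch {q1=0, q2=1, q3=1, q4=1, q5=0} (none free) contributes 0 new; branch {q1=0, q2=1, q3=1, q4=0, q5=1} (none free) contributes 0 new; branch {q1=0, q3=1, q4=1} (q2, q5) contributes 2 new; branch {q1=0, q3=1, q4=0} (q2, q5) contributes 2 new; branch {q1=0, q3=1, q5=0} (q2, q4) contributes 0 new. Total: 10.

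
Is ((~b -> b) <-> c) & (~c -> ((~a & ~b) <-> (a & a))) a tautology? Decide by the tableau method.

Not valid

Assume the negation and expand:
Initial set: {~(((~b -> b) <-> c) & (~c -> ((~a & ~b) <-> (a & a))))}.
~(((~b -> b) <-> c) & (~c -> ((~a & ~b) <-> (a & a)))): β-rule — branch into ~((~b -> b) <-> c)  //  ~(~c -> ((~a & ~b) <-> (a & a))).
  branch 1 (add ~((~b -> b) <-> c)):
    ~((~b -> b) <-> c): β-rule — branch into (~b -> b), ~c  //  ~(~b -> b), c.
      branch 1.1 (add (~b -> b), ~c):
        (~b -> b): β-rule — branch into ~~b  //  b.
          branch 1.1.1 (add ~~b):
            ○ open, literals {b=true, c=false}.
          branch 1.1.2 (add b):
            ○ open, literals {b=true, c=false}.
      branch 1.2 (add ~(~b -> b), c):
        ~(~b -> b): α-rule — add ~b, ~b.
        ○ open, literals {b=false, c=true}.
  branch 2 (add ~(~c -> ((~a & ~b) <-> (a & a)))):
    ~(~c -> ((~a & ~b) <-> (a & a))): α-rule — add ~c, ~((~a & ~b) <-> (a & a)).
    ~((~a & ~b) <-> (a & a)): β-rule — branch into (~a & ~b), ~(a & a)  //  ~(~a & ~b), (a & a).
      branch 2.1 (add (~a & ~b), ~(a & a)):
        (~a & ~b): α-rule — add ~a, ~b.
        ~(a & a): β-rule — branch into ~a  //  ~a.
          branch 2.1.1 (add ~a):
            ○ open, literals {a=false, b=false, c=false}.
          branch 2.1.2 (add ~a):
            ○ open, literals {a=false, b=false, c=false}.
      branch 2.2 (add ~(~a & ~b), (a & a)):
        (a & a): α-rule — add a, a.
        ~(~a & ~b): β-rule — branch into ~~a  //  ~~b.
          branch 2.2.1 (add ~~a):
            ○ open, literals {a=true, c=false}.
          branch 2.2.2 (add ~~b):
            ○ open, literals {a=true, b=true, c=false}.
0 branches closed, 7 open.
An open branch gives a countermodel: b=true, c=false (unmentioned atoms arbitrary); under it the original formula is false.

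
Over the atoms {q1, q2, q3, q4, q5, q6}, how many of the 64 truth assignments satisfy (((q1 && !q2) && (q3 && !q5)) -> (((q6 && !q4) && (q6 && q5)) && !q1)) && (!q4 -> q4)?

Initial set: {((((q1 && !q2) && (q3 && !q5)) -> (((q6 && !q4) && (q6 && q5)) && !q1)) && (!q4 -> q4))}.
((((q1 && !q2) && (q3 && !q5)) -> (((q6 && !q4) && (q6 && q5)) && !q1)) && (!q4 -> q4)): α-rule — add (((q1 && !q2) && (q3 && !q5)) -> (((q6 && !q4) && (q6 && q5)) && !q1)), (!q4 -> q4).
(((q1 && !q2) && (q3 && !q5)) -> (((q6 && !q4) && (q6 && q5)) && !q1)): β-rule — branch into !((q1 && !q2) && (q3 && !q5))  //  (((q6 && !q4) && (q6 && q5)) && !q1).
  branch 1 (add !((q1 && !q2) && (q3 && !q5))):
    (!q4 -> q4): β-rule — branch into !!q4  //  q4.
      branch 1.1 (add !!q4):
        !((q1 && !q2) && (q3 && !q5)): β-rule — branch into !(q1 && !q2)  //  !(q3 && !q5).
          branch 1.1.1 (add !(q1 && !q2)):
            !(q1 && !q2): β-rule — branch into !q1  //  !!q2.
              branch 1.1.1.1 (add !q1):
                ○ open, literals {q1=F, q4=T}.
              branch 1.1.1.2 (add !!q2):
                ○ open, literals {q2=T, q4=T}.
          branch 1.1.2 (add !(q3 && !q5)):
            !(q3 && !q5): β-rule — branch into !q3  //  !!q5.
              branch 1.1.2.1 (add !q3):
                ○ open, literals {q3=F, q4=T}.
              branch 1.1.2.2 (add !!q5):
                ○ open, literals {q4=T, q5=T}.
      branch 1.2 (add q4):
        !((q1 && !q2) && (q3 && !q5)): β-rule — branch into !(q1 && !q2)  //  !(q3 && !q5).
          branch 1.2.1 (add !(q1 && !q2)):
            !(q1 && !q2): β-rule — branch into !q1  //  !!q2.
              branch 1.2.1.1 (add !q1):
                ○ open, literals {q1=F, q4=T}.
              branch 1.2.1.2 (add !!q2):
                ○ open, literals {q2=T, q4=T}.
          branch 1.2.2 (add !(q3 && !q5)):
            !(q3 && !q5): β-rule — branch into !q3  //  !!q5.
              branch 1.2.2.1 (add !q3):
                ○ open, literals {q3=F, q4=T}.
              branch 1.2.2.2 (add !!q5):
                ○ open, literals {q4=T, q5=T}.
  branch 2 (add (((q6 && !q4) && (q6 && q5)) && !q1)):
    (((q6 && !q4) && (q6 && q5)) && !q1): α-rule — add ((q6 && !q4) && (q6 && q5)), !q1.
    ((q6 && !q4) && (q6 && q5)): α-rule — add (q6 && !q4), (q6 && q5).
    (q6 && !q4): α-rule — add q6, !q4.
    (q6 && q5): α-rule — add q6, q5.
    (!q4 -> q4): β-rule — branch into !!q4  //  q4.
      branch 2.1 (add !!q4):
        × closes — contains both q4 and !q4.
      branch 2.2 (add q4):
        × closes — contains both q4 and !q4.
2 branches closed, 8 open.
Each open branch fixes some atoms; the unmentioned ones are free. Counting distinct full assignments: branch {q1=F, q4=T} (q2, q3, q5, q6) contributes 16 new; branch {q2=T, q4=T} (q1, q3, q5, q6) contributes 8 new; branch {q3=F, q4=T} (q1, q2, q5, q6) contributes 4 new; branch {q4=T, q5=T} (q1, q2, q3, q6) contributes 2 new; branch {q1=F, q4=T} (q2, q3, q5, q6) contributes 0 new; branch {q2=T, q4=T} (q1, q3, q5, q6) contributes 0 new; branch {q3=F, q4=T} (q1, q2, q5, q6) contributes 0 new; branch {q4=T, q5=T} (q1, q2, q3, q6) contributes 0 new. Total: 30.

30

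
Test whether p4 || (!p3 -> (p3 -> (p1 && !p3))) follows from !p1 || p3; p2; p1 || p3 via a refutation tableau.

Yes

Initial set: {(!p1 || p3); p2; (p1 || p3); !(p4 || (!p3 -> (p3 -> (p1 && !p3))))}.
!(p4 || (!p3 -> (p3 -> (p1 && !p3)))): α-rule — add !p4, !(!p3 -> (p3 -> (p1 && !p3))).
!(!p3 -> (p3 -> (p1 && !p3))): α-rule — add !p3, !(p3 -> (p1 && !p3)).
!(p3 -> (p1 && !p3)): α-rule — add p3, !(p1 && !p3).
× closes — contains both p3 and !p3.
All 1 branch closes.
Every branch closed, so the premises entail the conclusion.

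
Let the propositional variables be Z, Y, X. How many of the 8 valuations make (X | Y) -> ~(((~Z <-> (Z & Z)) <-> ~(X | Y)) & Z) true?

Initial set: {((X | Y) -> ~(((~Z <-> (Z & Z)) <-> ~(X | Y)) & Z))}.
((X | Y) -> ~(((~Z <-> (Z & Z)) <-> ~(X | Y)) & Z)): β-rule — branch into ~(X | Y)  //  ~(((~Z <-> (Z & Z)) <-> ~(X | Y)) & Z).
  branch 1 (add ~(X | Y)):
    ~(X | Y): α-rule — add ~X, ~Y.
    ○ open, literals {X=0, Y=0}.
  branch 2 (add ~(((~Z <-> (Z & Z)) <-> ~(X | Y)) & Z)):
    ~(((~Z <-> (Z & Z)) <-> ~(X | Y)) & Z): β-rule — branch into ~((~Z <-> (Z & Z)) <-> ~(X | Y))  //  ~Z.
      branch 2.1 (add ~((~Z <-> (Z & Z)) <-> ~(X | Y))):
        ~((~Z <-> (Z & Z)) <-> ~(X | Y)): β-rule — branch into (~Z <-> (Z & Z)), ~~(X | Y)  //  ~(~Z <-> (Z & Z)), ~(X | Y).
          branch 2.1.1 (add (~Z <-> (Z & Z)), ~~(X | Y)):
            (~Z <-> (Z & Z)): β-rule — branch into ~Z, (Z & Z)  //  ~~Z, ~(Z & Z).
              branch 2.1.1.1 (add ~Z, (Z & Z)):
                (Z & Z): α-rule — add Z, Z.
                × closes — contains both Z and ~Z.
              branch 2.1.1.2 (add ~~Z, ~(Z & Z)):
                ~~(X | Y): β-rule — branch into X  //  Y.
                  branch 2.1.1.2.1 (add X):
                    ~(Z & Z): β-rule — branch into ~Z  //  ~Z.
                      branch 2.1.1.2.1.1 (add ~Z):
                        × closes — contains both Z and ~Z.
                      branch 2.1.1.2.1.2 (add ~Z):
                        × closes — contains both Z and ~Z.
                  branch 2.1.1.2.2 (add Y):
                    ~(Z & Z): β-rule — branch into ~Z  //  ~Z.
                      branch 2.1.1.2.2.1 (add ~Z):
                        × closes — contains both Z and ~Z.
                      branch 2.1.1.2.2.2 (add ~Z):
                        × closes — contains both Z and ~Z.
          branch 2.1.2 (add ~(~Z <-> (Z & Z)), ~(X | Y)):
            ~(X | Y): α-rule — add ~X, ~Y.
            ~(~Z <-> (Z & Z)): β-rule — branch into ~Z, ~(Z & Z)  //  ~~Z, (Z & Z).
              branch 2.1.2.1 (add ~Z, ~(Z & Z)):
                ~(Z & Z): β-rule — branch into ~Z  //  ~Z.
                  branch 2.1.2.1.1 (add ~Z):
                    ○ open, literals {X=0, Y=0, Z=0}.
                  branch 2.1.2.1.2 (add ~Z):
                    ○ open, literals {X=0, Y=0, Z=0}.
              branch 2.1.2.2 (add ~~Z, (Z & Z)):
                (Z & Z): α-rule — add Z, Z.
                ○ open, literals {X=0, Y=0, Z=1}.
      branch 2.2 (add ~Z):
        ○ open, literals {Z=0}.
5 branches closed, 5 open.
Each open branch fixes some atoms; the unmentioned ones are free. Counting distinct full assignments: branch {X=0, Y=0} (Z) contributes 2 new; branch {X=0, Y=0, Z=0} (none free) contributes 0 new; branch {X=0, Y=0, Z=0} (none free) contributes 0 new; branch {X=0, Y=0, Z=1} (none free) contributes 0 new; branch {Z=0} (Y, X) contributes 3 new. Total: 5.

5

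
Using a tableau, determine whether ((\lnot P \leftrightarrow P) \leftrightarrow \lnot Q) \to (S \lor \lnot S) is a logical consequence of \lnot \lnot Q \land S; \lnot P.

Initial set: {(\lnot \lnot Q \land S); \lnot P; \lnot (((\lnot P \leftrightarrow P) \leftrightarrow \lnot Q) \to (S \lor \lnot S))}.
(\lnot \lnot Q \land S): α-rule — add \lnot \lnot Q, S.
\lnot (((\lnot P \leftrightarrow P) \leftrightarrow \lnot Q) \to (S \lor \lnot S)): α-rule — add ((\lnot P \leftrightarrow P) \leftrightarrow \lnot Q), \lnot (S \lor \lnot S).
\lnot \lnot Q: drop double negation, giving Q.
\lnot (S \lor \lnot S): α-rule — add \lnot S, \lnot \lnot S.
× closes — contains both S and \lnot S.
All 1 branch closes.
Every branch closed, so the premises entail the conclusion.

Yes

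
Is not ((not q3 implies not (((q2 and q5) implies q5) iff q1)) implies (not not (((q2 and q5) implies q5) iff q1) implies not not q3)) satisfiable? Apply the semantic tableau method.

Initial set: {not ((not q3 implies not (((q2 and q5) implies q5) iff q1)) implies (not not (((q2 and q5) implies q5) iff q1) implies not not q3))}.
not ((not q3 implies not (((q2 and q5) implies q5) iff q1)) implies (not not (((q2 and q5) implies q5) iff q1) implies not not q3)): α-rule — add (not q3 implies not (((q2 and q5) implies q5) iff q1)), not (not not (((q2 and q5) implies q5) iff q1) implies not not q3).
not (not not (((q2 and q5) implies q5) iff q1) implies not not q3): α-rule — add not not (((q2 and q5) implies q5) iff q1), not not not q3.
not not (((q2 and q5) implies q5) iff q1): drop double negation, giving (((q2 and q5) implies q5) iff q1).
not not not q3: drop double negation, giving not q3.
(not q3 implies not (((q2 and q5) implies q5) iff q1)): β-rule — branch into not not q3  //  not (((q2 and q5) implies q5) iff q1).
  branch 1 (add not not q3):
    × closes — contains both q3 and not q3.
  branch 2 (add not (((q2 and q5) implies q5) iff q1)):
    (((q2 and q5) implies q5) iff q1): β-rule — branch into ((q2 and q5) implies q5), q1  //  not ((q2 and q5) implies q5), not q1.
      branch 2.1 (add ((q2 and q5) implies q5), q1):
        not (((q2 and q5) implies q5) iff q1): β-rule — branch into ((q2 and q5) implies q5), not q1  //  not ((q2 and q5) implies q5), q1.
          branch 2.1.1 (add ((q2 and q5) implies q5), not q1):
            × closes — contains both q1 and not q1.
          branch 2.1.2 (add not ((q2 and q5) implies q5), q1):
            not ((q2 and q5) implies q5): α-rule — add (q2 and q5), not q5.
            (q2 and q5): α-rule — add q2, q5.
            × closes — contains both q5 and not q5.
      branch 2.2 (add not ((q2 and q5) implies q5), not q1):
        not ((q2 and q5) implies q5): α-rule — add (q2 and q5), not q5.
        (q2 and q5): α-rule — add q2, q5.
        × closes — contains both q5 and not q5.
All 4 branches close.
Every branch closed; the formula is unsatisfiable.

Unsatisfiable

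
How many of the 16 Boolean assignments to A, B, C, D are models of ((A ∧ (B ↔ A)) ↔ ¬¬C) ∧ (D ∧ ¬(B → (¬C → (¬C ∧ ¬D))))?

1

Initial set: {(((A ∧ (B ↔ A)) ↔ ¬¬C) ∧ (D ∧ ¬(B → (¬C → (¬C ∧ ¬D)))))}.
(((A ∧ (B ↔ A)) ↔ ¬¬C) ∧ (D ∧ ¬(B → (¬C → (¬C ∧ ¬D))))): α-rule — add ((A ∧ (B ↔ A)) ↔ ¬¬C), (D ∧ ¬(B → (¬C → (¬C ∧ ¬D)))).
(D ∧ ¬(B → (¬C → (¬C ∧ ¬D)))): α-rule — add D, ¬(B → (¬C → (¬C ∧ ¬D))).
¬(B → (¬C → (¬C ∧ ¬D))): α-rule — add B, ¬(¬C → (¬C ∧ ¬D)).
¬(¬C → (¬C ∧ ¬D)): α-rule — add ¬C, ¬(¬C ∧ ¬D).
((A ∧ (B ↔ A)) ↔ ¬¬C): β-rule — branch into (A ∧ (B ↔ A)), ¬¬C  //  ¬(A ∧ (B ↔ A)), ¬¬¬C.
  branch 1 (add (A ∧ (B ↔ A)), ¬¬C):
    (A ∧ (B ↔ A)): α-rule — add A, (B ↔ A).
    ¬¬C: drop double negation, giving C.
    × closes — contains both C and ¬C.
  branch 2 (add ¬(A ∧ (B ↔ A)), ¬¬¬C):
    ¬¬¬C: drop double negation, giving ¬C.
    ¬(¬C ∧ ¬D): β-rule — branch into ¬¬C  //  ¬¬D.
      branch 2.1 (add ¬¬C):
        × closes — contains both C and ¬C.
      branch 2.2 (add ¬¬D):
        ¬(A ∧ (B ↔ A)): β-rule — branch into ¬A  //  ¬(B ↔ A).
          branch 2.2.1 (add ¬A):
            ○ open, literals {A=false, B=true, C=false, D=true}.
          branch 2.2.2 (add ¬(B ↔ A)):
            ¬(B ↔ A): β-rule — branch into B, ¬A  //  ¬B, A.
              branch 2.2.2.1 (add B, ¬A):
                ○ open, literals {A=false, B=true, C=false, D=true}.
              branch 2.2.2.2 (add ¬B, A):
                × closes — contains both B and ¬B.
3 branches closed, 2 open.
Each open branch fixes some atoms; the unmentioned ones are free. Counting distinct full assignments: branch {A=false, B=true, C=false, D=true} (none free) contributes 1 new; branch {A=false, B=true, C=false, D=true} (none free) contributes 0 new. Total: 1.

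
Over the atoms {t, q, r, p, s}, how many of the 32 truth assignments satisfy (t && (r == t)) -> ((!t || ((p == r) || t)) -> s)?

28

Initial set: {((t && (r == t)) -> ((!t || ((p == r) || t)) -> s))}.
((t && (r == t)) -> ((!t || ((p == r) || t)) -> s)): β-rule — branch into !(t && (r == t))  //  ((!t || ((p == r) || t)) -> s).
  branch 1 (add !(t && (r == t))):
    !(t && (r == t)): β-rule — branch into !t  //  !(r == t).
      branch 1.1 (add !t):
        ○ open, literals {t=false}.
      branch 1.2 (add !(r == t)):
        !(r == t): β-rule — branch into r, !t  //  !r, t.
          branch 1.2.1 (add r, !t):
            ○ open, literals {r=true, t=false}.
          branch 1.2.2 (add !r, t):
            ○ open, literals {r=false, t=true}.
  branch 2 (add ((!t || ((p == r) || t)) -> s)):
    ((!t || ((p == r) || t)) -> s): β-rule — branch into !(!t || ((p == r) || t))  //  s.
      branch 2.1 (add !(!t || ((p == r) || t))):
        !(!t || ((p == r) || t)): α-rule — add !!t, !((p == r) || t).
        !((p == r) || t): α-rule — add !(p == r), !t.
        × closes — contains both t and !t.
      branch 2.2 (add s):
        ○ open, literals {s=true}.
1 branch closed, 4 open.
Each open branch fixes some atoms; the unmentioned ones are free. Counting distinct full assignments: branch {t=false} (q, r, p, s) contributes 16 new; branch {r=true, t=false} (q, p, s) contributes 0 new; branch {r=false, t=true} (q, p, s) contributes 8 new; branch {s=true} (t, q, r, p) contributes 4 new. Total: 28.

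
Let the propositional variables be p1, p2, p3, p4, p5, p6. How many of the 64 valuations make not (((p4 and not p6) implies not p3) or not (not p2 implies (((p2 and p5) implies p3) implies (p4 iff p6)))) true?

4

Initial set: {not (((p4 and not p6) implies not p3) or not (not p2 implies (((p2 and p5) implies p3) implies (p4 iff p6))))}.
not (((p4 and not p6) implies not p3) or not (not p2 implies (((p2 and p5) implies p3) implies (p4 iff p6)))): α-rule — add not ((p4 and not p6) implies not p3), not not (not p2 implies (((p2 and p5) implies p3) implies (p4 iff p6))).
not ((p4 and not p6) implies not p3): α-rule — add (p4 and not p6), not not p3.
(p4 and not p6): α-rule — add p4, not p6.
not not (not p2 implies (((p2 and p5) implies p3) implies (p4 iff p6))): β-rule — branch into not not p2  //  (((p2 and p5) implies p3) implies (p4 iff p6)).
  branch 1 (add not not p2):
    ○ open, literals {p2=T, p3=T, p4=T, p6=F}.
  branch 2 (add (((p2 and p5) implies p3) implies (p4 iff p6))):
    (((p2 and p5) implies p3) implies (p4 iff p6)): β-rule — branch into not ((p2 and p5) implies p3)  //  (p4 iff p6).
      branch 2.1 (add not ((p2 and p5) implies p3)):
        not ((p2 and p5) implies p3): α-rule — add (p2 and p5), not p3.
        × closes — contains both p3 and not p3.
      branch 2.2 (add (p4 iff p6)):
        (p4 iff p6): β-rule — branch into p4, p6  //  not p4, not p6.
          branch 2.2.1 (add p4, p6):
            × closes — contains both p6 and not p6.
          branch 2.2.2 (add not p4, not p6):
            × closes — contains both p4 and not p4.
3 branches closed, 1 open.
Each open branch fixes some atoms; the unmentioned ones are free. Counting distinct full assignments: branch {p2=T, p3=T, p4=T, p6=F} (p1, p5) contributes 4 new. Total: 4.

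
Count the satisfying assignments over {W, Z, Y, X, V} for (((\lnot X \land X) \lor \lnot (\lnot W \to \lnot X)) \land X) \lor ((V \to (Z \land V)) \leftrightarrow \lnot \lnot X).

Initial set: {((((\lnot X \land X) \lor \lnot (\lnot W \to \lnot X)) \land X) \lor ((V \to (Z \land V)) \leftrightarrow \lnot \lnot X))}.
((((\lnot X \land X) \lor \lnot (\lnot W \to \lnot X)) \land X) \lor ((V \to (Z \land V)) \leftrightarrow \lnot \lnot X)): β-rule — branch into (((\lnot X \land X) \lor \lnot (\lnot W \to \lnot X)) \land X)  //  ((V \to (Z \land V)) \leftrightarrow \lnot \lnot X).
  branch 1 (add (((\lnot X \land X) \lor \lnot (\lnot W \to \lnot X)) \land X)):
    (((\lnot X \land X) \lor \lnot (\lnot W \to \lnot X)) \land X): α-rule — add ((\lnot X \land X) \lor \lnot (\lnot W \to \lnot X)), X.
    ((\lnot X \land X) \lor \lnot (\lnot W \to \lnot X)): β-rule — branch into (\lnot X \land X)  //  \lnot (\lnot W \to \lnot X).
      branch 1.1 (add (\lnot X \land X)):
        (\lnot X \land X): α-rule — add \lnot X, X.
        × closes — contains both X and \lnot X.
      branch 1.2 (add \lnot (\lnot W \to \lnot X)):
        \lnot (\lnot W \to \lnot X): α-rule — add \lnot W, \lnot \lnot X.
        ○ open, literals {W=false, X=true}.
  branch 2 (add ((V \to (Z \land V)) \leftrightarrow \lnot \lnot X)):
    ((V \to (Z \land V)) \leftrightarrow \lnot \lnot X): β-rule — branch into (V \to (Z \land V)), \lnot \lnot X  //  \lnot (V \to (Z \land V)), \lnot \lnot \lnot X.
      branch 2.1 (add (V \to (Z \land V)), \lnot \lnot X):
        \lnot \lnot X: drop double negation, giving X.
        (V \to (Z \land V)): β-rule — branch into \lnot V  //  (Z \land V).
          branch 2.1.1 (add \lnot V):
            ○ open, literals {V=false, X=true}.
          branch 2.1.2 (add (Z \land V)):
            (Z \land V): α-rule — add Z, V.
            ○ open, literals {V=true, X=true, Z=true}.
      branch 2.2 (add \lnot (V \to (Z \land V)), \lnot \lnot \lnot X):
        \lnot (V \to (Z \land V)): α-rule — add V, \lnot (Z \land V).
        \lnot \lnot \lnot X: drop double negation, giving \lnot X.
        \lnot (Z \land V): β-rule — branch into \lnot Z  //  \lnot V.
          branch 2.2.1 (add \lnot Z):
            ○ open, literals {V=true, X=false, Z=false}.
          branch 2.2.2 (add \lnot V):
            × closes — contains both V and \lnot V.
2 branches closed, 4 open.
Each open branch fixes some atoms; the unmentioned ones are free. Counting distinct full assignments: branch {W=false, X=true} (Z, Y, V) contributes 8 new; branch {V=false, X=true} (W, Z, Y) contributes 4 new; branch {V=true, X=true, Z=true} (W, Y) contributes 2 new; branch {V=true, X=false, Z=false} (W, Y) contributes 4 new. Total: 18.

18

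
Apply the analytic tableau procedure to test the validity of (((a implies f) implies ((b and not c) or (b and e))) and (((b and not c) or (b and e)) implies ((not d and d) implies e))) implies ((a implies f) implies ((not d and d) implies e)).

Assume the negation and expand:
Initial set: {not ((((a implies f) implies ((b and not c) or (b and e))) and (((b and not c) or (b and e)) implies ((not d and d) implies e))) implies ((a implies f) implies ((not d and d) implies e)))}.
not ((((a implies f) implies ((b and not c) or (b and e))) and (((b and not c) or (b and e)) implies ((not d and d) implies e))) implies ((a implies f) implies ((not d and d) implies e))): α-rule — add (((a implies f) implies ((b and not c) or (b and e))) and (((b and not c) or (b and e)) implies ((not d and d) implies e))), not ((a implies f) implies ((not d and d) implies e)).
(((a implies f) implies ((b and not c) or (b and e))) and (((b and not c) or (b and e)) implies ((not d and d) implies e))): α-rule — add ((a implies f) implies ((b and not c) or (b and e))), (((b and not c) or (b and e)) implies ((not d and d) implies e)).
not ((a implies f) implies ((not d and d) implies e)): α-rule — add (a implies f), not ((not d and d) implies e).
not ((not d and d) implies e): α-rule — add (not d and d), not e.
(not d and d): α-rule — add not d, d.
× closes — contains both d and not d.
All 1 branch closes.
Every branch closed, so the negation is unsatisfiable and the formula is valid.

Valid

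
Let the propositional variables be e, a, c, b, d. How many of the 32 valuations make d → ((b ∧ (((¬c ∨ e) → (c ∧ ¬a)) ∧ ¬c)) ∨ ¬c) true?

24

Initial set: {(d → ((b ∧ (((¬c ∨ e) → (c ∧ ¬a)) ∧ ¬c)) ∨ ¬c))}.
(d → ((b ∧ (((¬c ∨ e) → (c ∧ ¬a)) ∧ ¬c)) ∨ ¬c)): β-rule — branch into ¬d  //  ((b ∧ (((¬c ∨ e) → (c ∧ ¬a)) ∧ ¬c)) ∨ ¬c).
  branch 1 (add ¬d):
    ○ open, literals {d=0}.
  branch 2 (add ((b ∧ (((¬c ∨ e) → (c ∧ ¬a)) ∧ ¬c)) ∨ ¬c)):
    ((b ∧ (((¬c ∨ e) → (c ∧ ¬a)) ∧ ¬c)) ∨ ¬c): β-rule — branch into (b ∧ (((¬c ∨ e) → (c ∧ ¬a)) ∧ ¬c))  //  ¬c.
      branch 2.1 (add (b ∧ (((¬c ∨ e) → (c ∧ ¬a)) ∧ ¬c))):
        (b ∧ (((¬c ∨ e) → (c ∧ ¬a)) ∧ ¬c)): α-rule — add b, (((¬c ∨ e) → (c ∧ ¬a)) ∧ ¬c).
        (((¬c ∨ e) → (c ∧ ¬a)) ∧ ¬c): α-rule — add ((¬c ∨ e) → (c ∧ ¬a)), ¬c.
        ((¬c ∨ e) → (c ∧ ¬a)): β-rule — branch into ¬(¬c ∨ e)  //  (c ∧ ¬a).
          branch 2.1.1 (add ¬(¬c ∨ e)):
            ¬(¬c ∨ e): α-rule — add ¬¬c, ¬e.
            × closes — contains both c and ¬c.
          branch 2.1.2 (add (c ∧ ¬a)):
            (c ∧ ¬a): α-rule — add c, ¬a.
            × closes — contains both c and ¬c.
      branch 2.2 (add ¬c):
        ○ open, literals {c=0}.
2 branches closed, 2 open.
Each open branch fixes some atoms; the unmentioned ones are free. Counting distinct full assignments: branch {d=0} (e, a, c, b) contributes 16 new; branch {c=0} (e, a, b, d) contributes 8 new. Total: 24.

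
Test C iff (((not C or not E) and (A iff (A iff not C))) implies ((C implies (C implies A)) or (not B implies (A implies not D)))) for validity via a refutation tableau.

Not valid

Assume the negation and expand:
Initial set: {not (C iff (((not C or not E) and (A iff (A iff not C))) implies ((C implies (C implies A)) or (not B implies (A implies not D)))))}.
not (C iff (((not C or not E) and (A iff (A iff not C))) implies ((C implies (C implies A)) or (not B implies (A implies not D))))): β-rule — branch into C, not (((not C or not E) and (A iff (A iff not C))) implies ((C implies (C implies A)) or (not B implies (A implies not D))))  //  not C, (((not C or not E) and (A iff (A iff not C))) implies ((C implies (C implies A)) or (not B implies (A implies not D)))).
  branch 1 (add C, not (((not C or not E) and (A iff (A iff not C))) implies ((C implies (C implies A)) or (not B implies (A implies not D))))):
    not (((not C or not E) and (A iff (A iff not C))) implies ((C implies (C implies A)) or (not B implies (A implies not D)))): α-rule — add ((not C or not E) and (A iff (A iff not C))), not ((C implies (C implies A)) or (not B implies (A implies not D))).
    ((not C or not E) and (A iff (A iff not C))): α-rule — add (not C or not E), (A iff (A iff not C)).
    not ((C implies (C implies A)) or (not B implies (A implies not D))): α-rule — add not (C implies (C implies A)), not (not B implies (A implies not D)).
    not (C implies (C implies A)): α-rule — add C, not (C implies A).
    not (not B implies (A implies not D)): α-rule — add not B, not (A implies not D).
    not (C implies A): α-rule — add C, not A.
    not (A implies not D): α-rule — add A, not not D.
    × closes — contains both A and not A.
  branch 2 (add not C, (((not C or not E) and (A iff (A iff not C))) implies ((C implies (C implies A)) or (not B implies (A implies not D))))):
    (((not C or not E) and (A iff (A iff not C))) implies ((C implies (C implies A)) or (not B implies (A implies not D)))): β-rule — branch into not ((not C or not E) and (A iff (A iff not C)))  //  ((C implies (C implies A)) or (not B implies (A implies not D))).
      branch 2.1 (add not ((not C or not E) and (A iff (A iff not C)))):
        not ((not C or not E) and (A iff (A iff not C))): β-rule — branch into not (not C or not E)  //  not (A iff (A iff not C)).
          branch 2.1.1 (add not (not C or not E)):
            not (not C or not E): α-rule — add not not C, not not E.
            × closes — contains both C and not C.
          branch 2.1.2 (add not (A iff (A iff not C))):
            not (A iff (A iff not C)): β-rule — branch into A, not (A iff not C)  //  not A, (A iff not C).
              branch 2.1.2.1 (add A, not (A iff not C)):
                not (A iff not C): β-rule — branch into A, not not C  //  not A, not C.
                  branch 2.1.2.1.1 (add A, not not C):
                    × closes — contains both C and not C.
                  branch 2.1.2.1.2 (add not A, not C):
                    × closes — contains both A and not A.
              branch 2.1.2.2 (add not A, (A iff not C)):
                (A iff not C): β-rule — branch into A, not C  //  not A, not not C.
                  branch 2.1.2.2.1 (add A, not C):
                    × closes — contains both A and not A.
                  branch 2.1.2.2.2 (add not A, not not C):
                    × closes — contains both C and not C.
      branch 2.2 (add ((C implies (C implies A)) or (not B implies (A implies not D)))):
        ((C implies (C implies A)) or (not B implies (A implies not D))): β-rule — branch into (C implies (C implies A))  //  (not B implies (A implies not D)).
          branch 2.2.1 (add (C implies (C implies A))):
            (C implies (C implies A)): β-rule — branch into not C  //  (C implies A).
              branch 2.2.1.1 (add not C):
                ○ open, literals {C=false}.
              branch 2.2.1.2 (add (C implies A)):
                (C implies A): β-rule — branch into not C  //  A.
                  branch 2.2.1.2.1 (add not C):
                    ○ open, literals {C=false}.
                  branch 2.2.1.2.2 (add A):
                    ○ open, literals {A=true, C=false}.
          branch 2.2.2 (add (not B implies (A implies not D))):
            (not B implies (A implies not D)): β-rule — branch into not not B  //  (A implies not D).
              branch 2.2.2.1 (add not not B):
                ○ open, literals {B=true, C=false}.
              branch 2.2.2.2 (add (A implies not D)):
                (A implies not D): β-rule — branch into not A  //  not D.
                  branch 2.2.2.2.1 (add not A):
                    ○ open, literals {A=false, C=false}.
                  branch 2.2.2.2.2 (add not D):
                    ○ open, literals {C=false, D=false}.
6 branches closed, 6 open.
An open branch gives a countermodel: C=false (unmentioned atoms arbitrary); under it the original formula is false.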